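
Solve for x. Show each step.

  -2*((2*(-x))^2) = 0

Step 1. [-2*((2*(-x))^2) = 0] LHS = -2·(…); ÷-2 both sides ⇒ div: (2*(-x))^2 = 0.
Step 2. [(2*(-x))^2 = 0] LHS squared, RHS 0 ≥ 0: apply √ (±). So sqrt: 2*(-x) = 0.
Step 3. [2*(-x) = 0] divide by the outer 2, so div: -x = 0.
Step 4. [-x = 0] leading − — multiply by −1, so neg: x = 0.

Answer: x ∈ {0}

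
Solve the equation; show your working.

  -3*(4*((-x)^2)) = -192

Step 1. [-3*(4*((-x)^2)) = -192] divide by the outer -3, so div: 4*((-x)^2) = 64.
Step 2. [4*((-x)^2) = 64] LHS = 4·(…); ÷4 both sides, so div: (-x)^2 = 16.
Step 3. [(-x)^2 = 16] √ both sides: 16 ≥ 0 gives two branches. So sqrt: -x = 4 or -4.
Step 4. [-x = 4 or -4] LHS negated; negate both sides ⇒ neg: x = -4 or 4.

Answer: x ∈ {-4, 4}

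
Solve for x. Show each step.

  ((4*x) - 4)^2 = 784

Step 1. [((4*x) - 4)^2 = 784] √ both sides: 784 ≥ 0 gives two branches ⇒ sqrt: (4*x) - 4 = 28 or -28.
Step 2. [(4*x) - 4 = 28 or -28] 4 divides every term; factor it out. So factor: x - 1 = 7 or -7.
Step 3. [x - 1 = 7 or -7] the outer -1 inverts by adding 1, so sub: x = 8 or -6.

Answer: x ∈ {-6, 8}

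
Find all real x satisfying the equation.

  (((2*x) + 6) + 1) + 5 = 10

Step 1. [(((2*x) + 6) + 1) + 5 = 10] subtract 5: x sits inside (… + 5), so sub: ((2*x) + 6) + 1 = 5.
Step 2. [((2*x) + 6) + 1 = 5] +1 is outermost — subtract 1 both sides ⇒ sub: (2*x) + 6 = 4.
Step 3. [(2*x) + 6 = 4] subtract 6: x sits inside (… + 6). So sub: 2*x = -2.
Step 4. [2*x = -2] LHS = 2·(…); ÷2 both sides. So div: x = -1.

Answer: x ∈ {-1}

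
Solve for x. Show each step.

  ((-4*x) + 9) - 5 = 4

Step 1. [((-4*x) + 9) - 5 = 4] -5 is outermost — add 5 both sides, so sub: (-4*x) + 9 = 9.
Step 2. [(-4*x) + 9 = 9] +9 is outermost — subtract 9 both sides, so sub: -4*x = 0.
Step 3. [-4*x = 0] -4 out front; divide by -4. So div: x = 0.

Answer: x ∈ {0}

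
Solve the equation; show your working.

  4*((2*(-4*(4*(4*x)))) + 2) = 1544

Step 1. [4*((2*(-4*(4*(4*x)))) + 2) = 1544] 4 out front; divide by 4 ⇒ div: (2*(-4*(4*(4*x)))) + 2 = 386.
Step 2. [(2*(-4*(4*(4*x)))) + 2 = 386] 2 | LHS and 2 | 386: pull 2 out, so factor: (-4*(4*(4*x))) + 1 = 193.
Step 3. [(-4*(4*(4*x))) + 1 = 193] 1 comes off first (subtract 1). So sub: -4*(4*(4*x)) = 192.
Step 4. [-4*(4*(4*x)) = 192] leading coefficient -4: divide by -4. So div: 4*(4*x) = -48.
Step 5. [4*(4*x) = -48] leading coefficient 4: divide by 4, so div: 4*x = -12.
Step 6. [4*x = -12] leading coefficient 4: divide by 4. So div: x = -3.

Answer: x ∈ {-3}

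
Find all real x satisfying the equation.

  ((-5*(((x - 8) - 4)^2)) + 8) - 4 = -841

Step 1. [((-5*(((x - 8) - 4)^2)) + 8) - 4 = -841] the outer -4 inverts by adding 4 ⇒ sub: (-5*(((x - 8) - 4)^2)) + 8 = -837.
Step 2. [(-5*(((x - 8) - 4)^2)) + 8 = -837] subtract 8: x sits inside (… + 8). So sub: -5*(((x - 8) - 4)^2) = -845.
Step 3. [-5*(((x - 8) - 4)^2) = -845] -5·(inner) — divide through by -5. So div: ((x - 8) - 4)^2 = 169.
Step 4. [((x - 8) - 4)^2 = 169] LHS squared, RHS 169 ≥ 0: apply √ (±). So sqrt: (x - 8) - 4 = 13 or -13.
Step 5. [(x - 8) - 4 = 13 or -13] add 4: x sits inside (… - 4). So sub: x - 8 = 17 or -9.
Step 6. [x - 8 = 17 or -9] -8 is outermost — add 8 both sides ⇒ sub: x = 25 or -1.

Answer: x ∈ {-1, 25}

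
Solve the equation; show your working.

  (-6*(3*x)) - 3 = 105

Step 1. [(-6*(3*x)) - 3 = 105] peel the -3: add 3 from each side, so sub: -6*(3*x) = 108.
Step 2. [-6*(3*x) = 108] divide by the outer -6, so div: 3*x = -18.
Step 3. [3*x = -18] 3·(inner) — divide through by 3, so div: x = -6.

Answer: x ∈ {-6}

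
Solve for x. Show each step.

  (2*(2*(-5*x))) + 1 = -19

Step 1. [(2*(2*(-5*x))) + 1 = -19] the outer +1 inverts by subtracting 1. So sub: 2*(2*(-5*x)) = -20.
Step 2. [2*(2*(-5*x)) = -20] LHS = 2·(…); ÷2 both sides ⇒ div: 2*(-5*x) = -10.
Step 3. [2*(-5*x) = -10] LHS = 2·(…); ÷2 both sides. So div: -5*x = -5.
Step 4. [-5*x = -5] -5·(inner) — divide through by -5, so div: x = 1.

Answer: x ∈ {1}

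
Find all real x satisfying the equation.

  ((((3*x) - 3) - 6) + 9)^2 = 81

Step 1. [((((3*x) - 3) - 6) + 9)^2 = 81] LHS squared, RHS 81 ≥ 0: apply √ (±). So sqrt: (((3*x) - 3) - 6) + 9 = 9 or -9.
Step 2. [(((3*x) - 3) - 6) + 9 = 9 or -9] peel the +9: subtract 9 from each side ⇒ sub: ((3*x) - 3) - 6 = 0 or -18.
Step 3. [((3*x) - 3) - 6 = 0 or -18] the outer -6 inverts by adding 6 ⇒ sub: (3*x) - 3 = 6 or -12.
Step 4. [(3*x) - 3 = 6 or -12] 3 comes off first (add 3), so sub: 3*x = 9 or -9.
Step 5. [3*x = 9 or -9] leading coefficient 3: divide by 3. So div: x = 3 or -3.

Answer: x ∈ {-3, 3}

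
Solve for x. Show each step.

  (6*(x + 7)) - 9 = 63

Step 1. [(6*(x + 7)) - 9 = 63] peel the -9: add 9 from each side ⇒ sub: 6*(x + 7) = 72.
Step 2. [6*(x + 7) = 72] 6·(inner) — divide through by 6. So div: x + 7 = 12.
Step 3. [x + 7 = 12] subtract 7: x sits inside (… + 7). So sub: x = 5.

Answer: x ∈ {5}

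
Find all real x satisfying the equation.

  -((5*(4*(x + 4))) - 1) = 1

Step 1. [-((5*(4*(x + 4))) - 1) = 1] leading − — multiply by −1 ⇒ neg: (5*(4*(x + 4))) - 1 = -1.
Step 2. [(5*(4*(x + 4))) - 1 = -1] -1 is outermost — add 1 both sides ⇒ sub: 5*(4*(x + 4)) = 0.
Step 3. [5*(4*(x + 4)) = 0] LHS = 5·(…); ÷5 both sides. So div: 4*(x + 4) = 0.
Step 4. [4*(x + 4) = 0] 4 out front; divide by 4. So div: x + 4 = 0.
Step 5. [x + 4 = 0] subtract 4: x sits inside (… + 4). So sub: x = -4.

Answer: x ∈ {-4}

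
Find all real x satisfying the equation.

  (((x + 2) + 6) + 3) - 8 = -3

Step 1. [(((x + 2) + 6) + 3) - 8 = -3] add 8: x sits inside (… - 8) ⇒ sub: ((x + 2) + 6) + 3 = 5.
Step 2. [((x + 2) + 6) + 3 = 5] subtract 3: x sits inside (… + 3). So sub: (x + 2) + 6 = 2.
Step 3. [(x + 2) + 6 = 2] subtract 6: x sits inside (… + 6) ⇒ sub: x + 2 = -4.
Step 4. [x + 2 = -4] the outer +2 inverts by subtracting 2. So sub: x = -6.

Answer: x ∈ {-6}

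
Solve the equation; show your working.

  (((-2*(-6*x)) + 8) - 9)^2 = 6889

Step 1. [(((-2*(-6*x)) + 8) - 9)^2 = 6889] LHS squared, RHS 6889 ≥ 0: apply √ (±) ⇒ sqrt: ((-2*(-6*x)) + 8) - 9 = 83 or -83.
Step 2. [((-2*(-6*x)) + 8) - 9 = 83 or -83] add 9: x sits inside (… - 9) ⇒ sub: (-2*(-6*x)) + 8 = 92 or -74.
Step 3. [(-2*(-6*x)) + 8 = 92 or -74] subtract 8: x sits inside (… + 8). So sub: -2*(-6*x) = 84 or -82.
Step 4. [-2*(-6*x) = 84 or -82] divide by the outer -2, so div: -6*x = -42 or 41.
Step 5. [-6*x = -42 or 41] -6·(inner) — divide through by -6 ⇒ div: x = 7 or -41/6.

Answer: x ∈ {-41/6, 7}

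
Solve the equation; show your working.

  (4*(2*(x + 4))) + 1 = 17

Step 1. [(4*(2*(x + 4))) + 1 = 17] subtract 1: x sits inside (… + 1), so sub: 4*(2*(x + 4)) = 16.
Step 2. [4*(2*(x + 4)) = 16] 4 out front; divide by 4, so div: 2*(x + 4) = 4.
Step 3. [2*(x + 4) = 4] 2·(inner) — divide through by 2. So div: x + 4 = 2.
Step 4. [x + 4 = 2] 4 comes off first (subtract 4), so sub: x = -2.

Answer: x ∈ {-2}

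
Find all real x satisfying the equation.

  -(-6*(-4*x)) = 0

Step 1. [-(-6*(-4*x)) = 0] flip signs both sides. So neg: -6*(-4*x) = 0.
Step 2. [-6*(-4*x) = 0] leading coefficient -6: divide by -6 ⇒ div: -4*x = 0.
Step 3. [-4*x = 0] -4 out front; divide by -4 ⇒ div: x = 0.

Answer: x ∈ {0}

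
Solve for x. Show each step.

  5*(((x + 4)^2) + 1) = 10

Step 1. [5*(((x + 4)^2) + 1) = 10] LHS = 5·(…); ÷5 both sides, so div: ((x + 4)^2) + 1 = 2.
Step 2. [((x + 4)^2) + 1 = 2] peel the +1: subtract 1 from each side ⇒ sub: (x + 4)^2 = 1.
Step 3. [(x + 4)^2 = 1] √ both sides: 1 ≥ 0 gives two branches. So sqrt: x + 4 = 1 or -1.
Step 4. [x + 4 = 1 or -1] subtract 4: x sits inside (… + 4) ⇒ sub: x = -3 or -5.

Answer: x ∈ {-5, -3}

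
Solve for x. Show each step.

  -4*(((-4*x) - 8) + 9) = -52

Step 1. [-4*(((-4*x) - 8) + 9) = -52] leading coefficient -4: divide by -4. So div: ((-4*x) - 8) + 9 = 13.
Step 2. [((-4*x) - 8) + 9 = 13] the outer +9 inverts by subtracting 9. So sub: (-4*x) - 8 = 4.
Step 3. [(-4*x) - 8 = 4] 8 comes off first (add 8), so sub: -4*x = 12.
Step 4. [-4*x = 12] -4 out front; divide by -4. So div: x = -3.

Answer: x ∈ {-3}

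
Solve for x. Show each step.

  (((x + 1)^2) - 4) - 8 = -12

Step 1. [(((x + 1)^2) - 4) - 8 = -12] peel the -8: add 8 from each side. So sub: ((x + 1)^2) - 4 = -4.
Step 2. [((x + 1)^2) - 4 = -4] the outer -4 inverts by adding 4, so sub: (x + 1)^2 = 0.
Step 3. [(x + 1)^2 = 0] √ both sides: 0 ≥ 0 gives two branches, so sqrt: x + 1 = 0.
Step 4. [x + 1 = 0] peel the +1: subtract 1 from each side. So sub: x = -1.

Answer: x ∈ {-1}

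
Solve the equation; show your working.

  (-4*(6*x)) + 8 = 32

Step 1. [(-4*(6*x)) + 8 = 32] subtract 8: x sits inside (… + 8). So sub: -4*(6*x) = 24.
Step 2. [-4*(6*x) = 24] leading coefficient -4: divide by -4 ⇒ div: 6*x = -6.
Step 3. [6*x = -6] 6 out front; divide by 6, so div: x = -1.

Answer: x ∈ {-1}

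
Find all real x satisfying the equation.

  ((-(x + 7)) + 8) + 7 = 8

Step 1. [((-(x + 7)) + 8) + 7 = 8] subtract 7: x sits inside (… + 7), so sub: (-(x + 7)) + 8 = 1.
Step 2. [(-(x + 7)) + 8 = 1] +8 is outermost — subtract 8 both sides. So sub: -(x + 7) = -7.
Step 3. [-(x + 7) = -7] LHS negated; negate both sides ⇒ neg: x + 7 = 7.
Step 4. [x + 7 = 7] the outer +7 inverts by subtracting 7, so sub: x = 0.

Answer: x ∈ {0}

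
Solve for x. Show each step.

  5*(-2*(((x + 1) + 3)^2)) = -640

Step 1. [5*(-2*(((x + 1) + 3)^2)) = -640] divide by the outer 5. So div: -2*(((x + 1) + 3)^2) = -128.
Step 2. [-2*(((x + 1) + 3)^2) = -128] leading coefficient -2: divide by -2 ⇒ div: ((x + 1) + 3)^2 = 64.
Step 3. [((x + 1) + 3)^2 = 64] 64 ≥ 0, LHS is (·)² — take ±√, so sqrt: (x + 1) + 3 = 8 or -8.
Step 4. [(x + 1) + 3 = 8 or -8] subtract 3: x sits inside (… + 3), so sub: x + 1 = 5 or -11.
Step 5. [x + 1 = 5 or -11] peel the +1: subtract 1 from each side. So sub: x = 4 or -12.

Answer: x ∈ {-12, 4}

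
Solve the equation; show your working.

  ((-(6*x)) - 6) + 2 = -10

Step 1. [((-(6*x)) - 6) + 2 = -10] the outer +2 inverts by subtracting 2. So sub: (-(6*x)) - 6 = -12.
Step 2. [(-(6*x)) - 6 = -12] peel the -6: add 6 from each side. So sub: -(6*x) = -6.
Step 3. [-(6*x) = -6] flip signs both sides. So neg: 6*x = 6.
Step 4. [6*x = 6] leading coefficient 6: divide by 6. So div: x = 1.

Answer: x ∈ {1}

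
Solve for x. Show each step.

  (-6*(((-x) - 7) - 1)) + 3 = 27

Step 1. [(-6*(((-x) - 7) - 1)) + 3 = 27] the outer +3 inverts by subtracting 3, so sub: -6*(((-x) - 7) - 1) = 24.
Step 2. [-6*(((-x) - 7) - 1) = 24] divide by the outer -6. So div: ((-x) - 7) - 1 = -4.
Step 3. [((-x) - 7) - 1 = -4] the outer -1 inverts by adding 1 ⇒ sub: (-x) - 7 = -3.
Step 4. [(-x) - 7 = -3] add 7: x sits inside (… - 7), so sub: -x = 4.
Step 5. [-x = 4] leading − — multiply by −1. So neg: x = -4.

Answer: x ∈ {-4}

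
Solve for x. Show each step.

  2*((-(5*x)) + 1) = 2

Step 1. [2*((-(5*x)) + 1) = 2] divide by the outer 2. So div: (-(5*x)) + 1 = 1.
Step 2. [(-(5*x)) + 1 = 1] +1 is outermost — subtract 1 both sides. So sub: -(5*x) = 0.
Step 3. [-(5*x) = 0] flip signs both sides ⇒ neg: 5*x = 0.
Step 4. [5*x = 0] 5·(inner) — divide through by 5 ⇒ div: x = 0.

Answer: x ∈ {0}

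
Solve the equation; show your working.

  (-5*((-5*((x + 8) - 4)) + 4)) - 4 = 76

Step 1. [(-5*((-5*((x + 8) - 4)) + 4)) - 4 = 76] -4 is outermost — add 4 both sides. So sub: -5*((-5*((x + 8) - 4)) + 4) = 80.
Step 2. [-5*((-5*((x + 8) - 4)) + 4) = 80] -5 out front; divide by -5. So div: (-5*((x + 8) - 4)) + 4 = -16.
Step 3. [(-5*((x + 8) - 4)) + 4 = -16] subtract 4: x sits inside (… + 4). So sub: -5*((x + 8) - 4) = -20.
Step 4. [-5*((x + 8) - 4) = -20] leading coefficient -5: divide by -5, so div: (x + 8) - 4 = 4.
Step 5. [(x + 8) - 4 = 4] peel the -4: add 4 from each side. So sub: x + 8 = 8.
Step 6. [x + 8 = 8] the outer +8 inverts by subtracting 8. So sub: x = 0.

Answer: x ∈ {0}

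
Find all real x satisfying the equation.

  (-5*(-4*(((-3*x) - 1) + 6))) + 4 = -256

Step 1. [(-5*(-4*(((-3*x) - 1) + 6))) + 4 = -256] the outer +4 inverts by subtracting 4 ⇒ sub: -5*(-4*(((-3*x) - 1) + 6)) = -260.
Step 2. [-5*(-4*(((-3*x) - 1) + 6)) = -260] LHS = -5·(…); ÷-5 both sides ⇒ div: -4*(((-3*x) - 1) + 6) = 52.
Step 3. [-4*(((-3*x) - 1) + 6) = 52] -4·(inner) — divide through by -4 ⇒ div: ((-3*x) - 1) + 6 = -13.
Step 4. [((-3*x) - 1) + 6 = -13] peel the +6: subtract 6 from each side. So sub: (-3*x) - 1 = -19.
Step 5. [(-3*x) - 1 = -19] the outer -1 inverts by adding 1, so sub: -3*x = -18.
Step 6. [-3*x = -18] leading coefficient -3: divide by -3. So div: x = 6.

Answer: x ∈ {6}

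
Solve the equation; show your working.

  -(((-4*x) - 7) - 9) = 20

Step 1. [-(((-4*x) - 7) - 9) = 20] leading − — multiply by −1, so neg: ((-4*x) - 7) - 9 = -20.
Step 2. [((-4*x) - 7) - 9 = -20] the outer -9 inverts by adding 9 ⇒ sub: (-4*x) - 7 = -11.
Step 3. [(-4*x) - 7 = -11] the outer -7 inverts by adding 7, so sub: -4*x = -4.
Step 4. [-4*x = -4] LHS = -4·(…); ÷-4 both sides. So div: x = 1.

Answer: x ∈ {1}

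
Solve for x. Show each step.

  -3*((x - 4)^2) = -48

Step 1. [-3*((x - 4)^2) = -48] leading coefficient -3: divide by -3. So div: (x - 4)^2 = 16.
Step 2. [(x - 4)^2 = 16] √ both sides: 16 ≥ 0 gives two branches ⇒ sqrt: x - 4 = 4 or -4.
Step 3. [x - 4 = 4 or -4] the outer -4 inverts by adding 4, so sub: x = 8 or 0.

Answer: x ∈ {0, 8}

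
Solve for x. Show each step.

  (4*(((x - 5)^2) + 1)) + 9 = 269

Step 1. [(4*(((x - 5)^2) + 1)) + 9 = 269] 9 comes off first (subtract 9), so sub: 4*(((x - 5)^2) + 1) = 260.
Step 2. [4*(((x - 5)^2) + 1) = 260] 4 out front; divide by 4, so div: ((x - 5)^2) + 1 = 65.
Step 3. [((x - 5)^2) + 1 = 65] 1 comes off first (subtract 1) ⇒ sub: (x - 5)^2 = 64.
Step 4. [(x - 5)^2 = 64] 64 ≥ 0, LHS is (·)² — take ±√. So sqrt: x - 5 = 8 or -8.
Step 5. [x - 5 = 8 or -8] add 5: x sits inside (… - 5). So sub: x = 13 or -3.

Answer: x ∈ {-3, 13}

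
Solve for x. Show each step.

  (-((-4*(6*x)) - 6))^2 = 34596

Step 1. [(-((-4*(6*x)) - 6))^2 = 34596] √ both sides: 34596 ≥ 0 gives two branches. So sqrt: -((-4*(6*x)) - 6) = 186 or -186.
Step 2. [-((-4*(6*x)) - 6) = 186 or -186] leading − — multiply by −1. So neg: (-4*(6*x)) - 6 = -186 or 186.
Step 3. [(-4*(6*x)) - 6 = -186 or 186] -6 is outermost — add 6 both sides, so sub: -4*(6*x) = -180 or 192.
Step 4. [-4*(6*x) = -180 or 192] divide by the outer -4, so div: 6*x = 45 or -48.
Step 5. [6*x = 45 or -48] 6·(inner) — divide through by 6 ⇒ div: x = 15/2 or -8.

Answer: x ∈ {-8, 15/2}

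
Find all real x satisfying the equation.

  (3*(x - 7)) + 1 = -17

Step 1. [(3*(x - 7)) + 1 = -17] +1 is outermost — subtract 1 both sides, so sub: 3*(x - 7) = -18.
Step 2. [3*(x - 7) = -18] 3·(inner) — divide through by 3, so div: x - 7 = -6.
Step 3. [x - 7 = -6] add 7: x sits inside (… - 7). So sub: x = 1.

Answer: x ∈ {1}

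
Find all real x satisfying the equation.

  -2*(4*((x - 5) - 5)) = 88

Step 1. [-2*(4*((x - 5) - 5)) = 88] LHS = -2·(…); ÷-2 both sides ⇒ div: 4*((x - 5) - 5) = -44.
Step 2. [4*((x - 5) - 5) = -44] leading coefficient 4: divide by 4. So div: (x - 5) - 5 = -11.
Step 3. [(x - 5) - 5 = -11] -5 is outermost — add 5 both sides ⇒ sub: x - 5 = -6.
Step 4. [x - 5 = -6] the outer -5 inverts by adding 5. So sub: x = -1.

Answer: x ∈ {-1}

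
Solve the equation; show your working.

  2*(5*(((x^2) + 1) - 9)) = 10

Step 1. [2*(5*(((x^2) + 1) - 9)) = 10] 2 out front; divide by 2 ⇒ div: 5*(((x^2) + 1) - 9) = 5.
Step 2. [5*(((x^2) + 1) - 9) = 5] 5 out front; divide by 5. So div: ((x^2) + 1) - 9 = 1.
Step 3. [((x^2) + 1) - 9 = 1] the outer -9 inverts by adding 9 ⇒ sub: (x^2) + 1 = 10.
Step 4. [(x^2) + 1 = 10] 1 comes off first (subtract 1). So sub: x^2 = 9.
Step 5. [x^2 = 9] LHS squared, RHS 9 ≥ 0: apply √ (±) ⇒ sqrt: x = 3 or -3.

Answer: x ∈ {-3, 3}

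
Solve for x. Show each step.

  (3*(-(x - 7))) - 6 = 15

Step 1. [(3*(-(x - 7))) - 6 = 15] 3 | LHS and 3 | 15: pull 3 out, so factor: (-(x - 7)) - 2 = 5.
Step 2. [(-(x - 7)) - 2 = 5] -2 is outermost — add 2 both sides ⇒ sub: -(x - 7) = 7.
Step 3. [-(x - 7) = 7] flip signs both sides. So neg: x - 7 = -7.
Step 4. [x - 7 = -7] add 7: x sits inside (… - 7). So sub: x = 0.

Answer: x ∈ {0}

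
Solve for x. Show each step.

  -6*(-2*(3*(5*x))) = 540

Step 1. [-6*(-2*(3*(5*x))) = 540] -6·(inner) — divide through by -6, so div: -2*(3*(5*x)) = -90.
Step 2. [-2*(3*(5*x)) = -90] -2 out front; divide by -2, so div: 3*(5*x) = 45.
Step 3. [3*(5*x) = 45] 3·(inner) — divide through by 3, so div: 5*x = 15.
Step 4. [5*x = 15] 5 out front; divide by 5. So div: x = 3.

Answer: x ∈ {3}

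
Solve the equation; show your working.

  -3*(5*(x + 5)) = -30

Step 1. [-3*(5*(x + 5)) = -30] -3 out front; divide by -3 ⇒ div: 5*(x + 5) = 10.
Step 2. [5*(x + 5) = 10] 5 out front; divide by 5, so div: x + 5 = 2.
Step 3. [x + 5 = 2] subtract 5: x sits inside (… + 5) ⇒ sub: x = -3.

Answer: x ∈ {-3}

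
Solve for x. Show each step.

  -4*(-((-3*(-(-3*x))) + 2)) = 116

Step 1. [-4*(-((-3*(-(-3*x))) + 2)) = 116] -4·(inner) — divide through by -4, so div: -((-3*(-(-3*x))) + 2) = -29.
Step 2. [-((-3*(-(-3*x))) + 2) = -29] LHS negated; negate both sides, so neg: (-3*(-(-3*x))) + 2 = 29.
Step 3. [(-3*(-(-3*x))) + 2 = 29] peel the +2: subtract 2 from each side ⇒ sub: -3*(-(-3*x)) = 27.
Step 4. [-3*(-(-3*x)) = 27] -3 out front; divide by -3. So div: -(-3*x) = -9.
Step 5. [-(-3*x) = -9] LHS negated; negate both sides, so neg: -3*x = 9.
Step 6. [-3*x = 9] LHS = -3·(…); ÷-3 both sides. So div: x = -3.

Answer: x ∈ {-3}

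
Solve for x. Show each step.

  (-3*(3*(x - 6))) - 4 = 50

Step 1. [(-3*(3*(x - 6))) - 4 = 50] 4 comes off first (add 4). So sub: -3*(3*(x - 6)) = 54.
Step 2. [-3*(3*(x - 6)) = 54] -3 out front; divide by -3. So div: 3*(x - 6) = -18.
Step 3. [3*(x - 6) = -18] 3·(inner) — divide through by 3 ⇒ div: x - 6 = -6.
Step 4. [x - 6 = -6] peel the -6: add 6 from each side, so sub: x = 0.

Answer: x ∈ {0}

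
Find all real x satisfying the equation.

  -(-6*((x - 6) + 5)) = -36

Step 1. [-(-6*((x - 6) + 5)) = -36] flip signs both sides, so neg: -6*((x - 6) + 5) = 36.
Step 2. [-6*((x - 6) + 5) = 36] leading coefficient -6: divide by -6 ⇒ div: (x - 6) + 5 = -6.
Step 3. [(x - 6) + 5 = -6] 5 comes off first (subtract 5) ⇒ sub: x - 6 = -11.
Step 4. [x - 6 = -11] add 6: x sits inside (… - 6), so sub: x = -5.

Answer: x ∈ {-5}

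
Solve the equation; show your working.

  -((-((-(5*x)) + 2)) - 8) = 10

Step 1. [-((-((-(5*x)) + 2)) - 8) = 10] flip signs both sides. So neg: (-((-(5*x)) + 2)) - 8 = -10.
Step 2. [(-((-(5*x)) + 2)) - 8 = -10] add 8: x sits inside (… - 8). So sub: -((-(5*x)) + 2) = -2.
Step 3. [-((-(5*x)) + 2) = -2] leading − — multiply by −1. So neg: (-(5*x)) + 2 = 2.
Step 4. [(-(5*x)) + 2 = 2] the outer +2 inverts by subtracting 2 ⇒ sub: -(5*x) = 0.
Step 5. [-(5*x) = 0] flip signs both sides. So neg: 5*x = 0.
Step 6. [5*x = 0] 5·(inner) — divide through by 5 ⇒ div: x = 0.

Answer: x ∈ {0}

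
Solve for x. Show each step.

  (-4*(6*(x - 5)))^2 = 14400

Step 1. [(-4*(6*(x - 5)))^2 = 14400] √ both sides: 14400 ≥ 0 gives two branches ⇒ sqrt: -4*(6*(x - 5)) = 120 or -120.
Step 2. [-4*(6*(x - 5)) = 120 or -120] LHS = -4·(…); ÷-4 both sides, so div: 6*(x - 5) = -30 or 30.
Step 3. [6*(x - 5) = -30 or 30] leading coefficient 6: divide by 6 ⇒ div: x - 5 = -5 or 5.
Step 4. [x - 5 = -5 or 5] peel the -5: add 5 from each side. So sub: x = 0 or 10.

Answer: x ∈ {0, 10}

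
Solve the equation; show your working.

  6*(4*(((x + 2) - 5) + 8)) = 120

Step 1. [6*(4*(((x + 2) - 5) + 8)) = 120] LHS = 6·(…); ÷6 both sides ⇒ div: 4*(((x + 2) - 5) + 8) = 20.
Step 2. [4*(((x + 2) - 5) + 8) = 20] divide by the outer 4 ⇒ div: ((x + 2) - 5) + 8 = 5.
Step 3. [((x + 2) - 5) + 8 = 5] +8 is outermost — subtract 8 both sides ⇒ sub: (x + 2) - 5 = -3.
Step 4. [(x + 2) - 5 = -3] -5 is outermost — add 5 both sides, so sub: x + 2 = 2.
Step 5. [x + 2 = 2] +2 is outermost — subtract 2 both sides ⇒ sub: x = 0.

Answer: x ∈ {0}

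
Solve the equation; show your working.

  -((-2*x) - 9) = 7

Step 1. [-((-2*x) - 9) = 7] leading − — multiply by −1, so neg: (-2*x) - 9 = -7.
Step 2. [(-2*x) - 9 = -7] the outer -9 inverts by adding 9. So sub: -2*x = 2.
Step 3. [-2*x = 2] -2·(inner) — divide through by -2 ⇒ div: x = -1.

Answer: x ∈ {-1}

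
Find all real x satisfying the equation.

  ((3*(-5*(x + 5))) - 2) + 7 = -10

Step 1. [((3*(-5*(x + 5))) - 2) + 7 = -10] 7 comes off first (subtract 7) ⇒ sub: (3*(-5*(x + 5))) - 2 = -17.
Step 2. [(3*(-5*(x + 5))) - 2 = -17] 2 comes off first (add 2) ⇒ sub: 3*(-5*(x + 5)) = -15.
Step 3. [3*(-5*(x + 5)) = -15] LHS = 3·(…); ÷3 both sides ⇒ div: -5*(x + 5) = -5.
Step 4. [-5*(x + 5) = -5] LHS = -5·(…); ÷-5 both sides, so div: x + 5 = 1.
Step 5. [x + 5 = 1] peel the +5: subtract 5 from each side ⇒ sub: x = -4.

Answer: x ∈ {-4}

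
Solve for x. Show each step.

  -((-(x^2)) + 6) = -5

Step 1. [-((-(x^2)) + 6) = -5] leading − — multiply by −1 ⇒ neg: (-(x^2)) + 6 = 5.
Step 2. [(-(x^2)) + 6 = 5] peel the +6: subtract 6 from each side ⇒ sub: -(x^2) = -1.
Step 3. [-(x^2) = -1] leading − — multiply by −1 ⇒ neg: x^2 = 1.
Step 4. [x^2 = 1] √ both sides: 1 ≥ 0 gives two branches, so sqrt: x = 1 or -1.

Answer: x ∈ {-1, 1}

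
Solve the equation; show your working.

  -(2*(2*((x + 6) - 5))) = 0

Step 1. [-(2*(2*((x + 6) - 5))) = 0] flip signs both sides, so neg: 2*(2*((x + 6) - 5)) = 0.
Step 2. [2*(2*((x + 6) - 5)) = 0] divide by the outer 2 ⇒ div: 2*((x + 6) - 5) = 0.
Step 3. [2*((x + 6) - 5) = 0] LHS = 2·(…); ÷2 both sides, so div: (x + 6) - 5 = 0.
Step 4. [(x + 6) - 5 = 0] add 5: x sits inside (… - 5) ⇒ sub: x + 6 = 5.
Step 5. [x + 6 = 5] the outer +6 inverts by subtracting 6. So sub: x = -1.

Answer: x ∈ {-1}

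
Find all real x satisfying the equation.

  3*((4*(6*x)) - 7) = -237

Step 1. [3*((4*(6*x)) - 7) = -237] 3·(inner) — divide through by 3 ⇒ div: (4*(6*x)) - 7 = -79.
Step 2. [(4*(6*x)) - 7 = -79] peel the -7: add 7 from each side ⇒ sub: 4*(6*x) = -72.
Step 3. [4*(6*x) = -72] leading coefficient 4: divide by 4. So div: 6*x = -18.
Step 4. [6*x = -18] LHS = 6·(…); ÷6 both sides, so div: x = -3.

Answer: x ∈ {-3}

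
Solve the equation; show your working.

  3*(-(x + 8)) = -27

Step 1. [3*(-(x + 8)) = -27] leading coefficient 3: divide by 3. So div: -(x + 8) = -9.
Step 2. [-(x + 8) = -9] LHS negated; negate both sides, so neg: x + 8 = 9.
Step 3. [x + 8 = 9] peel the +8: subtract 8 from each side. So sub: x = 1.

Answer: x ∈ {1}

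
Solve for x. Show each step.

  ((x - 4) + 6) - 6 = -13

Step 1. [((x - 4) + 6) - 6 = -13] 6 comes off first (add 6), so sub: (x - 4) + 6 = -7.
Step 2. [(x - 4) + 6 = -7] subtract 6: x sits inside (… + 6) ⇒ sub: x - 4 = -13.
Step 3. [x - 4 = -13] peel the -4: add 4 from each side, so sub: x = -9.

Answer: x ∈ {-9}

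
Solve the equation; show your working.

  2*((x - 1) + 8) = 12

Step 1. [2*((x - 1) + 8) = 12] 2 out front; divide by 2. So div: (x - 1) + 8 = 6.
Step 2. [(x - 1) + 8 = 6] subtract 8: x sits inside (… + 8). So sub: x - 1 = -2.
Step 3. [x - 1 = -2] peel the -1: add 1 from each side, so sub: x = -1.

Answer: x ∈ {-1}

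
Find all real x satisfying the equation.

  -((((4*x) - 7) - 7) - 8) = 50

Step 1. [-((((4*x) - 7) - 7) - 8) = 50] leading − — multiply by −1. So neg: (((4*x) - 7) - 7) - 8 = -50.
Step 2. [(((4*x) - 7) - 7) - 8 = -50] add 8: x sits inside (… - 8), so sub: ((4*x) - 7) - 7 = -42.
Step 3. [((4*x) - 7) - 7 = -42] peel the -7: add 7 from each side, so sub: (4*x) - 7 = -35.
Step 4. [(4*x) - 7 = -35] -7 is outermost — add 7 both sides. So sub: 4*x = -28.
Step 5. [4*x = -28] LHS = 4·(…); ÷4 both sides ⇒ div: x = -7.

Answer: x ∈ {-7}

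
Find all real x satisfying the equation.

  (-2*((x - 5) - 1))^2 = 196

Step 1. [(-2*((x - 5) - 1))^2 = 196] 196 ≥ 0, LHS is (·)² — take ±√ ⇒ sqrt: -2*((x - 5) - 1) = 14 or -14.
Step 2. [-2*((x - 5) - 1) = 14 or -14] -2·(inner) — divide through by -2 ⇒ div: (x - 5) - 1 = -7 or 7.
Step 3. [(x - 5) - 1 = -7 or 7] 1 comes off first (add 1). So sub: x - 5 = -6 or 8.
Step 4. [x - 5 = -6 or 8] peel the -5: add 5 from each side, so sub: x = -1 or 13.

Answer: x ∈ {-1, 13}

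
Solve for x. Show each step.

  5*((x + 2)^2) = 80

Step 1. [5*((x + 2)^2) = 80] 5 out front; divide by 5, so div: (x + 2)^2 = 16.
Step 2. [(x + 2)^2 = 16] √ both sides: 16 ≥ 0 gives two branches, so sqrt: x + 2 = 4 or -4.
Step 3. [x + 2 = 4 or -4] +2 is outermost — subtract 2 both sides ⇒ sub: x = 2 or -6.

Answer: x ∈ {-6, 2}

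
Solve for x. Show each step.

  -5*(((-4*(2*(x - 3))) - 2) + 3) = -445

Step 1. [-5*(((-4*(2*(x - 3))) - 2) + 3) = -445] leading coefficient -5: divide by -5, so div: ((-4*(2*(x - 3))) - 2) + 3 = 89.
Step 2. [((-4*(2*(x - 3))) - 2) + 3 = 89] +3 is outermost — subtract 3 both sides ⇒ sub: (-4*(2*(x - 3))) - 2 = 86.
Step 3. [(-4*(2*(x - 3))) - 2 = 86] peel the -2: add 2 from each side. So sub: -4*(2*(x - 3)) = 88.
Step 4. [-4*(2*(x - 3)) = 88] -4·(inner) — divide through by -4. So div: 2*(x - 3) = -22.
Step 5. [2*(x - 3) = -22] 2·(inner) — divide through by 2, so div: x - 3 = -11.
Step 6. [x - 3 = -11] the outer -3 inverts by adding 3. So sub: x = -8.

Answer: x ∈ {-8}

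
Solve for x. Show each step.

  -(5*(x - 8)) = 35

Step 1. [-(5*(x - 8)) = 35] leading − — multiply by −1 ⇒ neg: 5*(x - 8) = -35.
Step 2. [5*(x - 8) = -35] 5·(inner) — divide through by 5 ⇒ div: x - 8 = -7.
Step 3. [x - 8 = -7] peel the -8: add 8 from each side. So sub: x = 1.

Answer: x ∈ {1}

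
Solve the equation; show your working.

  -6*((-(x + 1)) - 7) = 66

Step 1. [-6*((-(x + 1)) - 7) = 66] -6 out front; divide by -6, so div: (-(x + 1)) - 7 = -11.
Step 2. [(-(x + 1)) - 7 = -11] add 7: x sits inside (… - 7) ⇒ sub: -(x + 1) = -4.
Step 3. [-(x + 1) = -4] flip signs both sides. So neg: x + 1 = 4.
Step 4. [x + 1 = 4] subtract 1: x sits inside (… + 1) ⇒ sub: x = 3.

Answer: x ∈ {3}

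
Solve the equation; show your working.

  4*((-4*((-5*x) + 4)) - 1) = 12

Step 1. [4*((-4*((-5*x) + 4)) - 1) = 12] divide by the outer 4, so div: (-4*((-5*x) + 4)) - 1 = 3.
Step 2. [(-4*((-5*x) + 4)) - 1 = 3] -1 is outermost — add 1 both sides ⇒ sub: -4*((-5*x) + 4) = 4.
Step 3. [-4*((-5*x) + 4) = 4] -4·(inner) — divide through by -4 ⇒ div: (-5*x) + 4 = -1.
Step 4. [(-5*x) + 4 = -1] peel the +4: subtract 4 from each side ⇒ sub: -5*x = -5.
Step 5. [-5*x = -5] -5·(inner) — divide through by -5 ⇒ div: x = 1.

Answer: x ∈ {1}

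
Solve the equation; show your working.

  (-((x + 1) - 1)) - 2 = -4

Step 1. [(-((x + 1) - 1)) - 2 = -4] add 2: x sits inside (… - 2), so sub: -((x + 1) - 1) = -2.
Step 2. [-((x + 1) - 1) = -2] leading − — multiply by −1. So neg: (x + 1) - 1 = 2.
Step 3. [(x + 1) - 1 = 2] the outer -1 inverts by adding 1, so sub: x + 1 = 3.
Step 4. [x + 1 = 3] peel the +1: subtract 1 from each side, so sub: x = 2.

Answer: x ∈ {2}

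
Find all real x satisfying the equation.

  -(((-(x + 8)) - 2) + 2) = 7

Step 1. [-(((-(x + 8)) - 2) + 2) = 7] flip signs both sides, so neg: ((-(x + 8)) - 2) + 2 = -7.
Step 2. [((-(x + 8)) - 2) + 2 = -7] the outer +2 inverts by subtracting 2 ⇒ sub: (-(x + 8)) - 2 = -9.
Step 3. [(-(x + 8)) - 2 = -9] the outer -2 inverts by adding 2, so sub: -(x + 8) = -7.
Step 4. [-(x + 8) = -7] leading − — multiply by −1 ⇒ neg: x + 8 = 7.
Step 5. [x + 8 = 7] subtract 8: x sits inside (… + 8) ⇒ sub: x = -1.

Answer: x ∈ {-1}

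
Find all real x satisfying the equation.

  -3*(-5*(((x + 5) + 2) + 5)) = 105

Step 1. [-3*(-5*(((x + 5) + 2) + 5)) = 105] leading coefficient -3: divide by -3 ⇒ div: -5*(((x + 5) + 2) + 5) = -35.
Step 2. [-5*(((x + 5) + 2) + 5) = -35] leading coefficient -5: divide by -5 ⇒ div: ((x + 5) + 2) + 5 = 7.
Step 3. [((x + 5) + 2) + 5 = 7] the outer +5 inverts by subtracting 5, so sub: (x + 5) + 2 = 2.
Step 4. [(x + 5) + 2 = 2] the outer +2 inverts by subtracting 2, so sub: x + 5 = 0.
Step 5. [x + 5 = 0] peel the +5: subtract 5 from each side, so sub: x = -5.

Answer: x ∈ {-5}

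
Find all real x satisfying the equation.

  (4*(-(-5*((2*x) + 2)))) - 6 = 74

Step 1. [(4*(-(-5*((2*x) + 2)))) - 6 = 74] peel the -6: add 6 from each side. So sub: 4*(-(-5*((2*x) + 2))) = 80.
Step 2. [4*(-(-5*((2*x) + 2))) = 80] divide by the outer 4. So div: -(-5*((2*x) + 2)) = 20.
Step 3. [-(-5*((2*x) + 2)) = 20] LHS negated; negate both sides. So neg: -5*((2*x) + 2) = -20.
Step 4. [-5*((2*x) + 2) = -20] leading coefficient -5: divide by -5. So div: (2*x) + 2 = 4.
Step 5. [(2*x) + 2 = 4] common factor 2 (LHS and 4) — divide through. So factor: x + 1 = 2.
Step 6. [x + 1 = 2] subtract 1: x sits inside (… + 1). So sub: x = 1.

Answer: x ∈ {1}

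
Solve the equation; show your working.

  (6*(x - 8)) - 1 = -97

Step 1. [(6*(x - 8)) - 1 = -97] -1 is outermost — add 1 both sides, so sub: 6*(x - 8) = -96.
Step 2. [6*(x - 8) = -96] LHS = 6·(…); ÷6 both sides. So div: x - 8 = -16.
Step 3. [x - 8 = -16] the outer -8 inverts by adding 8 ⇒ sub: x = -8.

Answer: x ∈ {-8}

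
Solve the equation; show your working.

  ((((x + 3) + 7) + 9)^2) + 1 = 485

Step 1. [((((x + 3) + 7) + 9)^2) + 1 = 485] subtract 1: x sits inside (… + 1). So sub: (((x + 3) + 7) + 9)^2 = 484.
Step 2. [(((x + 3) + 7) + 9)^2 = 484] √ both sides: 484 ≥ 0 gives two branches. So sqrt: ((x + 3) + 7) + 9 = 22 or -22.
Step 3. [((x + 3) + 7) + 9 = 22 or -22] 9 comes off first (subtract 9). So sub: (x + 3) + 7 = 13 or -31.
Step 4. [(x + 3) + 7 = 13 or -31] the outer +7 inverts by subtracting 7 ⇒ sub: x + 3 = 6 or -38.
Step 5. [x + 3 = 6 or -38] the outer +3 inverts by subtracting 3, so sub: x = 3 or -41.

Answer: x ∈ {-41, 3}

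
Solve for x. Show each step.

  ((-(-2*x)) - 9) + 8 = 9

Step 1. [((-(-2*x)) - 9) + 8 = 9] 8 comes off first (subtract 8), so sub: (-(-2*x)) - 9 = 1.
Step 2. [(-(-2*x)) - 9 = 1] add 9: x sits inside (… - 9). So sub: -(-2*x) = 10.
Step 3. [-(-2*x) = 10] flip signs both sides. So neg: -2*x = -10.
Step 4. [-2*x = -10] -2 out front; divide by -2. So div: x = 5.

Answer: x ∈ {5}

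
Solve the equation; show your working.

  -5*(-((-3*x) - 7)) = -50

Step 1. [-5*(-((-3*x) - 7)) = -50] leading coefficient -5: divide by -5 ⇒ div: -((-3*x) - 7) = 10.
Step 2. [-((-3*x) - 7) = 10] flip signs both sides ⇒ neg: (-3*x) - 7 = -10.
Step 3. [(-3*x) - 7 = -10] the outer -7 inverts by adding 7 ⇒ sub: -3*x = -3.
Step 4. [-3*x = -3] LHS = -3·(…); ÷-3 both sides. So div: x = 1.

Answer: x ∈ {1}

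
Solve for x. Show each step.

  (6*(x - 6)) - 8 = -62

Step 1. [(6*(x - 6)) - 8 = -62] the outer -8 inverts by adding 8 ⇒ sub: 6*(x - 6) = -54.
Step 2. [6*(x - 6) = -54] 6·(inner) — divide through by 6. So div: x - 6 = -9.
Step 3. [x - 6 = -9] the outer -6 inverts by adding 6 ⇒ sub: x = -3.

Answer: x ∈ {-3}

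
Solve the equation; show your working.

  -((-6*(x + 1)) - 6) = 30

Step 1. [-((-6*(x + 1)) - 6) = 30] leading − — multiply by −1. So neg: (-6*(x + 1)) - 6 = -30.
Step 2. [(-6*(x + 1)) - 6 = -30] add 6: x sits inside (… - 6). So sub: -6*(x + 1) = -24.
Step 3. [-6*(x + 1) = -24] leading coefficient -6: divide by -6 ⇒ div: x + 1 = 4.
Step 4. [x + 1 = 4] subtract 1: x sits inside (… + 1) ⇒ sub: x = 3.

Answer: x ∈ {3}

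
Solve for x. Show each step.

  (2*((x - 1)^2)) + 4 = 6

Step 1. [(2*((x - 1)^2)) + 4 = 6] the outer +4 inverts by subtracting 4. So sub: 2*((x - 1)^2) = 2.
Step 2. [2*((x - 1)^2) = 2] 2·(inner) — divide through by 2. So div: (x - 1)^2 = 1.
Step 3. [(x - 1)^2 = 1] 1 ≥ 0, LHS is (·)² — take ±√. So sqrt: x - 1 = 1 or -1.
Step 4. [x - 1 = 1 or -1] 1 comes off first (add 1). So sub: x = 2 or 0.

Answer: x ∈ {0, 2}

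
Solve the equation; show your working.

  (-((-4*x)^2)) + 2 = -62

Step 1. [(-((-4*x)^2)) + 2 = -62] the outer +2 inverts by subtracting 2 ⇒ sub: -((-4*x)^2) = -64.
Step 2. [-((-4*x)^2) = -64] flip signs both sides ⇒ neg: (-4*x)^2 = 64.
Step 3. [(-4*x)^2 = 64] LHS squared, RHS 64 ≥ 0: apply √ (±) ⇒ sqrt: -4*x = 8 or -8.
Step 4. [-4*x = 8 or -8] -4·(inner) — divide through by -4. So div: x = -2 or 2.

Answer: x ∈ {-2, 2}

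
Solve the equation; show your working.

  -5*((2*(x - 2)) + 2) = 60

Step 1. [-5*((2*(x - 2)) + 2) = 60] leading coefficient -5: divide by -5 ⇒ div: (2*(x - 2)) + 2 = -12.
Step 2. [(2*(x - 2)) + 2 = -12] 2 | LHS and 2 | -12: pull 2 out. So factor: (x - 2) + 1 = -6.
Step 3. [(x - 2) + 1 = -6] the outer +1 inverts by subtracting 1, so sub: x - 2 = -7.
Step 4. [x - 2 = -7] -2 is outermost — add 2 both sides. So sub: x = -5.

Answer: x ∈ {-5}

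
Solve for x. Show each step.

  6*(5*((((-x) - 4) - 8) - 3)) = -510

Step 1. [6*(5*((((-x) - 4) - 8) - 3)) = -510] leading coefficient 6: divide by 6, so div: 5*((((-x) - 4) - 8) - 3) = -85.
Step 2. [5*((((-x) - 4) - 8) - 3) = -85] leading coefficient 5: divide by 5. So div: (((-x) - 4) - 8) - 3 = -17.
Step 3. [(((-x) - 4) - 8) - 3 = -17] -3 is outermost — add 3 both sides ⇒ sub: ((-x) - 4) - 8 = -14.
Step 4. [((-x) - 4) - 8 = -14] -8 is outermost — add 8 both sides ⇒ sub: (-x) - 4 = -6.
Step 5. [(-x) - 4 = -6] add 4: x sits inside (… - 4), so sub: -x = -2.
Step 6. [-x = -2] flip signs both sides ⇒ neg: x = 2.

Answer: x ∈ {2}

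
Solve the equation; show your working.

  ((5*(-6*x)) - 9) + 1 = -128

Step 1. [((5*(-6*x)) - 9) + 1 = -128] peel the +1: subtract 1 from each side. So sub: (5*(-6*x)) - 9 = -129.
Step 2. [(5*(-6*x)) - 9 = -129] -9 is outermost — add 9 both sides, so sub: 5*(-6*x) = -120.
Step 3. [5*(-6*x) = -120] 5·(inner) — divide through by 5 ⇒ div: -6*x = -24.
Step 4. [-6*x = -24] -6 out front; divide by -6. So div: x = 4.

Answer: x ∈ {4}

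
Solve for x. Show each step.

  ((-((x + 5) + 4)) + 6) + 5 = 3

Step 1. [((-((x + 5) + 4)) + 6) + 5 = 3] 5 comes off first (subtract 5). So sub: (-((x + 5) + 4)) + 6 = -2.
Step 2. [(-((x + 5) + 4)) + 6 = -2] peel the +6: subtract 6 from each side. So sub: -((x + 5) + 4) = -8.
Step 3. [-((x + 5) + 4) = -8] LHS negated; negate both sides, so neg: (x + 5) + 4 = 8.
Step 4. [(x + 5) + 4 = 8] peel the +4: subtract 4 from each side ⇒ sub: x + 5 = 4.
Step 5. [x + 5 = 4] the outer +5 inverts by subtracting 5. So sub: x = -1.

Answer: x ∈ {-1}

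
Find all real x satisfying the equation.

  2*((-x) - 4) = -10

Step 1. [2*((-x) - 4) = -10] leading coefficient 2: divide by 2. So div: (-x) - 4 = -5.
Step 2. [(-x) - 4 = -5] -4 is outermost — add 4 both sides. So sub: -x = -1.
Step 3. [-x = -1] flip signs both sides. So neg: x = 1.

Answer: x ∈ {1}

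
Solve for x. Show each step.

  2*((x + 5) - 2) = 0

Step 1. [2*((x + 5) - 2) = 0] leading coefficient 2: divide by 2. So div: (x + 5) - 2 = 0.
Step 2. [(x + 5) - 2 = 0] peel the -2: add 2 from each side. So sub: x + 5 = 2.
Step 3. [x + 5 = 2] subtract 5: x sits inside (… + 5) ⇒ sub: x = -3.

Answer: x ∈ {-3}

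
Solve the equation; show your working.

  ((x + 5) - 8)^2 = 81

Step 1. [((x + 5) - 8)^2 = 81] LHS squared, RHS 81 ≥ 0: apply √ (±) ⇒ sqrt: (x + 5) - 8 = 9 or -9.
Step 2. [(x + 5) - 8 = 9 or -9] the outer -8 inverts by adding 8, so sub: x + 5 = 17 or -1.
Step 3. [x + 5 = 17 or -1] 5 comes off first (subtract 5) ⇒ sub: x = 12 or -6.

Answer: x ∈ {-6, 12}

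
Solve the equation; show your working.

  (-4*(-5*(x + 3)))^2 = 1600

Step 1. [(-4*(-5*(x + 3)))^2 = 1600] LHS squared, RHS 1600 ≥ 0: apply √ (±), so sqrt: -4*(-5*(x + 3)) = 40 or -40.
Step 2. [-4*(-5*(x + 3)) = 40 or -40] divide by the outer -4, so div: -5*(x + 3) = -10 or 10.
Step 3. [-5*(x + 3) = -10 or 10] -5·(inner) — divide through by -5, so div: x + 3 = 2 or -2.
Step 4. [x + 3 = 2 or -2] subtract 3: x sits inside (… + 3) ⇒ sub: x = -1 or -5.

Answer: x ∈ {-5, -1}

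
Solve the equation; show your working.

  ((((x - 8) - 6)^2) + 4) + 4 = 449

Step 1. [((((x - 8) - 6)^2) + 4) + 4 = 449] 4 comes off first (subtract 4) ⇒ sub: (((x - 8) - 6)^2) + 4 = 445.
Step 2. [(((x - 8) - 6)^2) + 4 = 445] subtract 4: x sits inside (… + 4), so sub: ((x - 8) - 6)^2 = 441.
Step 3. [((x - 8) - 6)^2 = 441] 441 ≥ 0, LHS is (·)² — take ±√. So sqrt: (x - 8) - 6 = 21 or -21.
Step 4. [(x - 8) - 6 = 21 or -21] the outer -6 inverts by adding 6. So sub: x - 8 = 27 or -15.
Step 5. [x - 8 = 27 or -15] the outer -8 inverts by adding 8. So sub: x = 35 or -7.

Answer: x ∈ {-7, 35}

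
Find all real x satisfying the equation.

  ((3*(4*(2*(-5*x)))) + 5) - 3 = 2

Step 1. [((3*(4*(2*(-5*x)))) + 5) - 3 = 2] 3 comes off first (add 3), so sub: (3*(4*(2*(-5*x)))) + 5 = 5.
Step 2. [(3*(4*(2*(-5*x)))) + 5 = 5] 5 comes off first (subtract 5), so sub: 3*(4*(2*(-5*x))) = 0.
Step 3. [3*(4*(2*(-5*x))) = 0] leading coefficient 3: divide by 3, so div: 4*(2*(-5*x)) = 0.
Step 4. [4*(2*(-5*x)) = 0] 4·(inner) — divide through by 4, so div: 2*(-5*x) = 0.
Step 5. [2*(-5*x) = 0] divide by the outer 2 ⇒ div: -5*x = 0.
Step 6. [-5*x = 0] leading coefficient -5: divide by -5 ⇒ div: x = 0.

Answer: x ∈ {0}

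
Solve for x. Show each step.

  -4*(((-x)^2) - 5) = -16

Step 1. [-4*(((-x)^2) - 5) = -16] LHS = -4·(…); ÷-4 both sides. So div: ((-x)^2) - 5 = 4.
Step 2. [((-x)^2) - 5 = 4] peel the -5: add 5 from each side. So sub: (-x)^2 = 9.
Step 3. [(-x)^2 = 9] LHS squared, RHS 9 ≥ 0: apply √ (±). So sqrt: -x = 3 or -3.
Step 4. [-x = 3 or -3] flip signs both sides ⇒ neg: x = -3 or 3.

Answer: x ∈ {-3, 3}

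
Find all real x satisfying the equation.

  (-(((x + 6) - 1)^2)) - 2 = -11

Step 1. [(-(((x + 6) - 1)^2)) - 2 = -11] the outer -2 inverts by adding 2 ⇒ sub: -(((x + 6) - 1)^2) = -9.
Step 2. [-(((x + 6) - 1)^2) = -9] LHS negated; negate both sides ⇒ neg: ((x + 6) - 1)^2 = 9.
Step 3. [((x + 6) - 1)^2 = 9] 9 ≥ 0, LHS is (·)² — take ±√, so sqrt: (x + 6) - 1 = 3 or -3.
Step 4. [(x + 6) - 1 = 3 or -3] 1 comes off first (add 1). So sub: x + 6 = 4 or -2.
Step 5. [x + 6 = 4 or -2] the outer +6 inverts by subtracting 6 ⇒ sub: x = -2 or -8.

Answer: x ∈ {-8, -2}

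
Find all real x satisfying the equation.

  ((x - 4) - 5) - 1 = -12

Step 1. [((x - 4) - 5) - 1 = -12] -1 is outermost — add 1 both sides ⇒ sub: (x - 4) - 5 = -11.
Step 2. [(x - 4) - 5 = -11] -5 is outermost — add 5 both sides, so sub: x - 4 = -6.
Step 3. [x - 4 = -6] -4 is outermost — add 4 both sides ⇒ sub: x = -2.

Answer: x ∈ {-2}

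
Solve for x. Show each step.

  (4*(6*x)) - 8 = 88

Step 1. [(4*(6*x)) - 8 = 88] the outer -8 inverts by adding 8. So sub: 4*(6*x) = 96.
Step 2. [4*(6*x) = 96] 4 out front; divide by 4 ⇒ div: 6*x = 24.
Step 3. [6*x = 24] 6 out front; divide by 6. So div: x = 4.

Answer: x ∈ {4}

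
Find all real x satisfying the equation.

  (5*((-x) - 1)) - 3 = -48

Step 1. [(5*((-x) - 1)) - 3 = -48] -3 is outermost — add 3 both sides ⇒ sub: 5*((-x) - 1) = -45.
Step 2. [5*((-x) - 1) = -45] 5·(inner) — divide through by 5, so div: (-x) - 1 = -9.
Step 3. [(-x) - 1 = -9] the outer -1 inverts by adding 1. So sub: -x = -8.
Step 4. [-x = -8] LHS negated; negate both sides. So neg: x = 8.

Answer: x ∈ {8}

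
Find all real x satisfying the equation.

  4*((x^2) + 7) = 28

Step 1. [4*((x^2) + 7) = 28] 4·(inner) — divide through by 4. So div: (x^2) + 7 = 7.
Step 2. [(x^2) + 7 = 7] the outer +7 inverts by subtracting 7. So sub: x^2 = 0.
Step 3. [x^2 = 0] LHS squared, RHS 0 ≥ 0: apply √ (±). So sqrt: x = 0.

Answer: x ∈ {0}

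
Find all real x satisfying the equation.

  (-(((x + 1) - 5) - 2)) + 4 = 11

Step 1. [(-(((x + 1) - 5) - 2)) + 4 = 11] the outer +4 inverts by subtracting 4. So sub: -(((x + 1) - 5) - 2) = 7.
Step 2. [-(((x + 1) - 5) - 2) = 7] flip signs both sides ⇒ neg: ((x + 1) - 5) - 2 = -7.
Step 3. [((x + 1) - 5) - 2 = -7] peel the -2: add 2 from each side. So sub: (x + 1) - 5 = -5.
Step 4. [(x + 1) - 5 = -5] 5 comes off first (add 5) ⇒ sub: x + 1 = 0.
Step 5. [x + 1 = 0] peel the +1: subtract 1 from each side, so sub: x = -1.

Answer: x ∈ {-1}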